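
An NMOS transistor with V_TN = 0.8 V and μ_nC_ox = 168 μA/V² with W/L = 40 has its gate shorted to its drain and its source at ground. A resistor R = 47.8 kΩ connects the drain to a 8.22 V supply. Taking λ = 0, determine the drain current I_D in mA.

With gate tied to drain, V_GS = V_DS ≥ V_GS − V_TN, so the device is in saturation.
k_n = μ_nC_ox · (W/L) = 6.72 mA/V².
KCL at the drain: ½ k_n (V_GS − V_TN)² = (V_DD − V_GS)/R.
Let x = V_GS − 0.8. Then 161 x² + x − 7.42 = 0, giving x = 0.212 V (positive root), so V_GS = 1.01 V.
I_D = (V_DD − V_GS)/R = (8.22 − 1.01) / 47.8 = 0.151 mA.

I_D = 0.151 mA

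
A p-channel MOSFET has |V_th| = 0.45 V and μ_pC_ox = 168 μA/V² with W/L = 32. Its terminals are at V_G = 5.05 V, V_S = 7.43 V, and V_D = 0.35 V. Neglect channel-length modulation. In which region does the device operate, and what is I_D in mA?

Saturation; I_D = 10.0 mA

V_SG = V_S − V_G = 7.43 − 5.05 = 2.38 V; V_SD = V_S − V_D = 7.43 − 0.35 = 7.08 V.
k_p = μ_pC_ox · (W/L) = 5.376 mA/V².
V_ov = V_SG − |V_th| = 2.38 − 0.45 = 1.93 V.
Since V_SD = 7.08 V ≥ V_ov = 1.93 V, the device is in saturation.
I_D = ½ k_p V_ov² = 0.5 × 5.376 × 1.93² = 10 mA.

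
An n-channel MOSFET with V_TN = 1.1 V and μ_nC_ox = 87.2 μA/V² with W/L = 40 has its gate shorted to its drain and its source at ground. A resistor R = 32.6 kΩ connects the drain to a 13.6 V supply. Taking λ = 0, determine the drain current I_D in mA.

With gate tied to drain, V_GS = V_DS ≥ V_GS − V_TN, so the device is in saturation.
k_n = μ_nC_ox · (W/L) = 3.488 mA/V².
KCL at the drain: ½ k_n (V_GS − V_TN)² = (V_DD − V_GS)/R.
Let x = V_GS − 1.1. Then 56.9 x² + x − 12.5 = 0, giving x = 0.46 V (positive root), so V_GS = 1.56 V.
I_D = (V_DD − V_GS)/R = (13.6 − 1.56) / 32.6 = 0.369 mA.

I_D = 0.369 mA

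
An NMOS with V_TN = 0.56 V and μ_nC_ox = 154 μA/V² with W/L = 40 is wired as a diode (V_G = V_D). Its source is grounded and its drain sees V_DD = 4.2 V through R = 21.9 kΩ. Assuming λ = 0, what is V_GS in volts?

V_GS = 0.785 V

With gate tied to drain, V_GS = V_DS ≥ V_GS − V_TN, so the device is in saturation.
k_n = μ_nC_ox · (W/L) = 6.16 mA/V².
KCL at the drain: ½ k_n (V_GS − V_TN)² = (V_DD − V_GS)/R.
Let x = V_GS − 0.56. Then 67.5 x² + x − 3.64 = 0, giving x = 0.225 V (positive root), so V_GS = 0.785 V.
I_D = (V_DD − V_GS)/R = (4.2 − 0.785) / 21.9 = 0.156 mA.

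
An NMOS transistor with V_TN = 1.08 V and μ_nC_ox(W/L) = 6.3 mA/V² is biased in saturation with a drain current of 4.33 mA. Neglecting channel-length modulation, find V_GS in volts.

V_GS = 2.25 V

In saturation I_D = ½ k_n (V_GS − V_TN)², so V_GS − V_TN = √(2 I_D / k_n) = √(2 × 4.33 / 6.3) = 1.17 V.
V_GS = 1.08 + 1.17 = 2.25 V.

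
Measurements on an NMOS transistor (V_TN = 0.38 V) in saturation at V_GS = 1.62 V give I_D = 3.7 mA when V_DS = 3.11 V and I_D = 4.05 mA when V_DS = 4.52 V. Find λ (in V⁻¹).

With V_GS fixed, I_D ∝ (1 + λ V_DS) in saturation, so I_D2/I_D1 = (1 + λ V_DS2)/(1 + λ V_DS1).
4.05/3.7 = 1.095 = (1 + 4.52 λ)/(1 + 3.11 λ).
Solving: λ (I_D1 V_DS2 − I_D2 V_DS1) = I_D2 − I_D1, so λ = (4.05 − 3.7) / (3.7 × 4.52 − 4.05 × 3.11) = 0.35 / 4.13 = 0.0848 V⁻¹.

λ = 0.0848 V⁻¹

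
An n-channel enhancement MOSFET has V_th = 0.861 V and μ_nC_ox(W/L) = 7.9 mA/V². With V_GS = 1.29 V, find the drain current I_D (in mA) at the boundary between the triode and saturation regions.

I_D = 0.727 mA

At the boundary V_DS = V_ov = V_GS − V_th = 1.29 − 0.861 = 0.429 V.
I_D = ½ k_n V_ov² = 0.5 × 7.9 × 0.429² = 0.727 mA.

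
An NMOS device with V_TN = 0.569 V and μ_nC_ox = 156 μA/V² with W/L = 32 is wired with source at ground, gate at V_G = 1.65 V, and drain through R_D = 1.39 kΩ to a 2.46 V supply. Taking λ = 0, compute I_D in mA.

I_D = 1.53 mA

V_GS = V_G = 1.65 V, so V_ov = 1.65 − 0.569 = 1.08 V.
k_n = μ_nC_ox · (W/L) = 4.992 mA/V².
Assume saturation: I_D = ½ k_n V_ov² = 0.5 × 4.992 × 1.08² = 2.92 mA, giving V_DS = V_DD − I_D R_D = 2.46 − 2.92 × 1.39 = -1.59 V.
But -1.59 V < V_ov = 1.08 V, so the device is actually in triode.
In triode I_D = k_n[V_ov V_DS − ½ V_DS²] and I_D = (V_DD − V_DS)/R_D. Equating: 3.47 V_DS² − 8.501 V_DS + 2.46 = 0, giving V_DS = 0.335 V (the root below V_ov).
I_D = (2.46 − 0.335) / 1.39 = 1.53 mA.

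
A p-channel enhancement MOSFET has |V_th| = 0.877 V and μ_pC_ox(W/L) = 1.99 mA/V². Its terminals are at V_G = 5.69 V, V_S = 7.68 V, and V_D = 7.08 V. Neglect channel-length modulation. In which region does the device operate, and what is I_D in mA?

Triode; I_D = 0.971 mA

V_SG = V_S − V_G = 7.68 − 5.69 = 1.99 V; V_SD = V_S − V_D = 7.68 − 7.08 = 0.6 V.
V_ov = V_SG − |V_th| = 1.99 − 0.877 = 1.11 V.
Since V_SD = 0.6 V < V_ov = 1.11 V, the device is in the triode region.
I_D = k_p [V_ov · V_SD − ½ V_SD²] = 1.99 × [1.11 × 0.6 − 0.5 × 0.6²] = 0.971 mA.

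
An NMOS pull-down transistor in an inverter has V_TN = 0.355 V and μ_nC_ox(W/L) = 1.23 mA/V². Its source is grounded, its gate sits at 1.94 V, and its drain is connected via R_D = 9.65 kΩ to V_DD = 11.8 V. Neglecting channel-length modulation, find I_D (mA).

V_GS = V_G = 1.94 V, so V_ov = 1.94 − 0.355 = 1.58 V.
Assume saturation: I_D = ½ k_n V_ov² = 0.5 × 1.23 × 1.58² = 1.55 mA, giving V_DS = V_DD − I_D R_D = 11.8 − 1.55 × 9.65 = -3.11 V.
But -3.11 V < V_ov = 1.58 V, so the device is actually in triode.
In triode I_D = k_n[V_ov V_DS − ½ V_DS²] and I_D = (V_DD − V_DS)/R_D. Equating: 5.93 V_DS² − 19.81 V_DS + 11.8 = 0, giving V_DS = 0.776 V (the root below V_ov).
I_D = (11.8 − 0.776) / 9.65 = 1.14 mA.

I_D = 1.14 mA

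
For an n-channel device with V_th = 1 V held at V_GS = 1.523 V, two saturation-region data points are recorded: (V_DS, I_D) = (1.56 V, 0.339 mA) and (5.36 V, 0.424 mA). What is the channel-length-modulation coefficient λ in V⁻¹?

λ = 0.0736 V⁻¹

With V_GS fixed, I_D ∝ (1 + λ V_DS) in saturation, so I_D2/I_D1 = (1 + λ V_DS2)/(1 + λ V_DS1).
0.424/0.339 = 1.251 = (1 + 5.36 λ)/(1 + 1.56 λ).
Solving: λ (I_D1 V_DS2 − I_D2 V_DS1) = I_D2 − I_D1, so λ = (0.424 − 0.339) / (0.339 × 5.36 − 0.424 × 1.56) = 0.085 / 1.16 = 0.0736 V⁻¹.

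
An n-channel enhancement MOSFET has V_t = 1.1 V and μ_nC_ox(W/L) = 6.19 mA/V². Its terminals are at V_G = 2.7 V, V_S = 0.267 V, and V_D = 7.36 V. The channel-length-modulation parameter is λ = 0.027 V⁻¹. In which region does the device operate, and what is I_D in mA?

Saturation; I_D = 6.55 mA

V_GS = V_G − V_S = 2.7 − 0.267 = 2.43 V; V_DS = V_D − V_S = 7.36 − 0.267 = 7.09 V.
V_ov = V_GS − V_t = 2.43 − 1.1 = 1.33 V.
Since V_DS = 7.09 V ≥ V_ov = 1.33 V, the device is in saturation.
I_D = ½ k_n V_ov² (1 + λ V_DS) = 0.5 × 6.19 × 1.33² × (1 + 0.027 × 7.09) = 6.55 mA.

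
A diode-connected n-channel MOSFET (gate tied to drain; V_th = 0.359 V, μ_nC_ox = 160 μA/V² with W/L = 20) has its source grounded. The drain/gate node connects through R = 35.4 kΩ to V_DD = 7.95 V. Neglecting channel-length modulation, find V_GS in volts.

With gate tied to drain, V_GS = V_DS ≥ V_GS − V_th, so the device is in saturation.
k_n = μ_nC_ox · (W/L) = 3.2 mA/V².
KCL at the drain: ½ k_n (V_GS − V_th)² = (V_DD − V_GS)/R.
Let x = V_GS − 0.359. Then 56.6 x² + x − 7.591 = 0, giving x = 0.357 V (positive root), so V_GS = 0.716 V.
I_D = (V_DD − V_GS)/R = (7.95 − 0.716) / 35.4 = 0.204 mA.

V_GS = 0.716 V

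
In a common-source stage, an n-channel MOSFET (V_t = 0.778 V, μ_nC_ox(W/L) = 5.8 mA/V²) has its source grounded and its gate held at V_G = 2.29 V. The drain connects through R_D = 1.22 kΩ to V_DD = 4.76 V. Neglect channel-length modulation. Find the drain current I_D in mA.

V_GS = V_G = 2.29 V, so V_ov = 2.29 − 0.778 = 1.51 V.
Assume saturation: I_D = ½ k_n V_ov² = 0.5 × 5.8 × 1.51² = 6.63 mA, giving V_DS = V_DD − I_D R_D = 4.76 − 6.63 × 1.22 = -3.33 V.
But -3.33 V < V_ov = 1.51 V, so the device is actually in triode.
In triode I_D = k_n[V_ov V_DS − ½ V_DS²] and I_D = (V_DD − V_DS)/R_D. Equating: 3.54 V_DS² − 11.7 V_DS + 4.76 = 0, giving V_DS = 0.475 V (the root below V_ov).
I_D = (4.76 − 0.475) / 1.22 = 3.51 mA.

I_D = 3.51 mA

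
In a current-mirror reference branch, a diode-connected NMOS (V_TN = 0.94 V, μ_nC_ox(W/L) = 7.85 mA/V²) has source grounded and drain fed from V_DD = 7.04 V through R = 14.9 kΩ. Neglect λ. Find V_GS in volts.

With gate tied to drain, V_GS = V_DS ≥ V_GS − V_TN, so the device is in saturation.
KCL at the drain: ½ k_n (V_GS − V_TN)² = (V_DD − V_GS)/R.
Let x = V_GS − 0.94. Then 58.5 x² + x − 6.1 = 0, giving x = 0.315 V (positive root), so V_GS = 1.25 V.
I_D = (V_DD − V_GS)/R = (7.04 − 1.25) / 14.9 = 0.388 mA.

V_GS = 1.25 V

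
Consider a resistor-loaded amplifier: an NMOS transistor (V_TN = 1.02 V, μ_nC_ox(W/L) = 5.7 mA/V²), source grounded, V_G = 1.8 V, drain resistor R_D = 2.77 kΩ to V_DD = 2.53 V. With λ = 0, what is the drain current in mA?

I_D = 0.835 mA

V_GS = V_G = 1.8 V, so V_ov = 1.8 − 1.02 = 0.78 V.
Assume saturation: I_D = ½ k_n V_ov² = 0.5 × 5.7 × 0.78² = 1.73 mA, giving V_DS = V_DD − I_D R_D = 2.53 − 1.73 × 2.77 = -2.27 V.
But -2.27 V < V_ov = 0.78 V, so the device is actually in triode.
In triode I_D = k_n[V_ov V_DS − ½ V_DS²] and I_D = (V_DD − V_DS)/R_D. Equating: 7.89 V_DS² − 13.32 V_DS + 2.53 = 0, giving V_DS = 0.218 V (the root below V_ov).
I_D = (2.53 − 0.218) / 2.77 = 0.835 mA.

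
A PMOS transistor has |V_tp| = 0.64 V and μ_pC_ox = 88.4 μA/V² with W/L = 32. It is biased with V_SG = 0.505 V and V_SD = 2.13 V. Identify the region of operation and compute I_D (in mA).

V_SG = 0.505 V < |V_tp| = 0.64 V, so the transistor is in cutoff.

Cutoff; I_D = 0 mA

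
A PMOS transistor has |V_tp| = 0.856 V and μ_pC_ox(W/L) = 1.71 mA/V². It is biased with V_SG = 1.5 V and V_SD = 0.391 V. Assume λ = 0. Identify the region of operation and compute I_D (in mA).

V_ov = V_SG − |V_tp| = 1.5 − 0.856 = 0.644 V.
Since V_SD = 0.391 V < V_ov = 0.644 V, the device is in the triode region.
I_D = k_p [V_ov · V_SD − ½ V_SD²] = 1.71 × [0.644 × 0.391 − 0.5 × 0.391²] = 0.3 mA.

Triode; I_D = 0.300 mA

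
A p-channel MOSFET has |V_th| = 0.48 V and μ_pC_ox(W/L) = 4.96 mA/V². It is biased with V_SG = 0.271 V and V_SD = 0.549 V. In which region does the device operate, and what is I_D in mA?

V_SG = 0.271 V < |V_th| = 0.48 V, so the transistor is in cutoff.

Cutoff; I_D = 0 mA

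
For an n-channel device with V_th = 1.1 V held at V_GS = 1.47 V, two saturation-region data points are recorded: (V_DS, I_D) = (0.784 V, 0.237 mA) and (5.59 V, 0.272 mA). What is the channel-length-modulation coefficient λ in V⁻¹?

λ = 0.0315 V⁻¹

With V_GS fixed, I_D ∝ (1 + λ V_DS) in saturation, so I_D2/I_D1 = (1 + λ V_DS2)/(1 + λ V_DS1).
0.272/0.237 = 1.148 = (1 + 5.59 λ)/(1 + 0.784 λ).
Solving: λ (I_D1 V_DS2 − I_D2 V_DS1) = I_D2 − I_D1, so λ = (0.272 − 0.237) / (0.237 × 5.59 − 0.272 × 0.784) = 0.035 / 1.11 = 0.0315 V⁻¹.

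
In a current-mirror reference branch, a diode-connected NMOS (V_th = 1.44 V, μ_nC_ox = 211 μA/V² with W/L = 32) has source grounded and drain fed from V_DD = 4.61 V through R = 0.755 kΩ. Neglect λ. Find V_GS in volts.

V_GS = 2.38 V

With gate tied to drain, V_GS = V_DS ≥ V_GS − V_th, so the device is in saturation.
k_n = μ_nC_ox · (W/L) = 6.752 mA/V².
KCL at the drain: ½ k_n (V_GS − V_th)² = (V_DD − V_GS)/R.
Let x = V_GS − 1.44. Then 2.55 x² + x − 3.17 = 0, giving x = 0.936 V (positive root), so V_GS = 2.38 V.
I_D = (V_DD − V_GS)/R = (4.61 − 2.38) / 0.755 = 2.96 mA.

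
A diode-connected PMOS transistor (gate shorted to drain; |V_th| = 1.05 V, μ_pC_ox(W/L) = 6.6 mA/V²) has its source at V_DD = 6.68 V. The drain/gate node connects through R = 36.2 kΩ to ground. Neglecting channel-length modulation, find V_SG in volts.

V_SG = 1.26 V

With gate tied to drain, V_SG = V_SD ≥ V_SG − |V_th|, so the device is in saturation.
KCL at the drain: ½ k_p (V_SG − |V_th|)² = (V_DD − V_SG)/R.
Let x = V_SG − 1.05. Then 119 x² + x − 5.63 = 0, giving x = 0.213 V (positive root), so V_SG = 1.26 V.
I_D = (V_DD − V_SG)/R = (6.68 − 1.26) / 36.2 = 0.15 mA.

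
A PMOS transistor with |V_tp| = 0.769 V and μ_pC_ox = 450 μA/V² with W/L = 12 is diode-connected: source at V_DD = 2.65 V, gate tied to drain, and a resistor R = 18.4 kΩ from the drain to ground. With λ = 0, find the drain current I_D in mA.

With gate tied to drain, V_SG = V_SD ≥ V_SG − |V_tp|, so the device is in saturation.
k_p = μ_pC_ox · (W/L) = 5.4 mA/V².
KCL at the drain: ½ k_p (V_SG − |V_tp|)² = (V_DD − V_SG)/R.
Let x = V_SG − 0.769. Then 49.7 x² + x − 1.881 = 0, giving x = 0.185 V (positive root), so V_SG = 0.954 V.
I_D = (V_DD − V_SG)/R = (2.65 − 0.954) / 18.4 = 0.0922 mA.

I_D = 0.0922 mA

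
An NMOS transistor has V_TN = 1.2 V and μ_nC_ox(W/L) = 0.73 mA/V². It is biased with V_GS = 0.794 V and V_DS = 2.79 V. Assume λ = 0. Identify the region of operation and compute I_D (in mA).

Cutoff; I_D = 0 mA

V_GS = 0.794 V < V_TN = 1.2 V, so the transistor is in cutoff.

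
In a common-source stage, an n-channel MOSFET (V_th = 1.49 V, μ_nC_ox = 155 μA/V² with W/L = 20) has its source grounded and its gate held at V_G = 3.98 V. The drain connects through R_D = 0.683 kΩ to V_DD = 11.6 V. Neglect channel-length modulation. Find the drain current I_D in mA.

V_GS = V_G = 3.98 V, so V_ov = 3.98 − 1.49 = 2.49 V.
k_n = μ_nC_ox · (W/L) = 3.1 mA/V².
Assume saturation: I_D = ½ k_n V_ov² = 0.5 × 3.1 × 2.49² = 9.61 mA, giving V_DS = V_DD − I_D R_D = 11.6 − 9.61 × 0.683 = 5.04 V.
V_DS = 5.04 V ≥ V_ov = 2.49 V, confirming saturation.

I_D = 9.61 mA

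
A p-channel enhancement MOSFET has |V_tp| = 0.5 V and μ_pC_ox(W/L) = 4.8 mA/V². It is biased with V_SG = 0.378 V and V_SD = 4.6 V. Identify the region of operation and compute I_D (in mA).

V_SG = 0.378 V < |V_tp| = 0.5 V, so the transistor is in cutoff.

Cutoff; I_D = 0 mA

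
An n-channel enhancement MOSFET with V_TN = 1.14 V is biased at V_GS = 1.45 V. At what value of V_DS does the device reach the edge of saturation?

V_DS,sat = 0.310 V

The boundary between triode and saturation is V_DS = V_GS − V_TN = V_ov.
V_ov = 1.45 − 1.14 = 0.31 V.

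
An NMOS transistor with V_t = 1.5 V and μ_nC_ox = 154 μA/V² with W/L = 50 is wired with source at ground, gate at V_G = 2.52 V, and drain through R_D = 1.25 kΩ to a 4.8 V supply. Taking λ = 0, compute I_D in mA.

I_D = 3.35 mA

V_GS = V_G = 2.52 V, so V_ov = 2.52 − 1.5 = 1.02 V.
k_n = μ_nC_ox · (W/L) = 7.7 mA/V².
Assume saturation: I_D = ½ k_n V_ov² = 0.5 × 7.7 × 1.02² = 4.01 mA, giving V_DS = V_DD − I_D R_D = 4.8 − 4.01 × 1.25 = -0.207 V.
But -0.207 V < V_ov = 1.02 V, so the device is actually in triode.
In triode I_D = k_n[V_ov V_DS − ½ V_DS²] and I_D = (V_DD − V_DS)/R_D. Equating: 4.81 V_DS² − 10.82 V_DS + 4.8 = 0, giving V_DS = 0.608 V (the root below V_ov).
I_D = (4.8 − 0.608) / 1.25 = 3.35 mA.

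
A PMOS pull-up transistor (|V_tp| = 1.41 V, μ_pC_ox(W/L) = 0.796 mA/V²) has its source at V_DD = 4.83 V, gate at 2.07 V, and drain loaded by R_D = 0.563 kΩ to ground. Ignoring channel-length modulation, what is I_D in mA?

V_SG = V_DD − V_G = 4.83 − 2.07 = 2.76 V, so V_ov = 2.76 − 1.41 = 1.35 V.
Assume saturation: I_D = ½ k_p V_ov² = 0.5 × 0.796 × 1.35² = 0.725 mA, giving V_SD = V_DD − I_D R_D = 4.83 − 0.725 × 0.563 = 4.42 V.
V_SD = 4.42 V ≥ V_ov = 1.35 V, confirming saturation.

I_D = 0.725 mA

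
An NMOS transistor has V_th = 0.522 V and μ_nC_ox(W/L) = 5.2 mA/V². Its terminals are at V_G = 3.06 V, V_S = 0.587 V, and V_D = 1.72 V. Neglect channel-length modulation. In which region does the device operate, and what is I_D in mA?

V_GS = V_G − V_S = 3.06 − 0.587 = 2.47 V; V_DS = V_D − V_S = 1.72 − 0.587 = 1.13 V.
V_ov = V_GS − V_th = 2.47 − 0.522 = 1.95 V.
Since V_DS = 1.13 V < V_ov = 1.95 V, the device is in the triode region.
I_D = k_n [V_ov · V_DS − ½ V_DS²] = 5.2 × [1.95 × 1.13 − 0.5 × 1.13²] = 8.16 mA.

Triode; I_D = 8.16 mA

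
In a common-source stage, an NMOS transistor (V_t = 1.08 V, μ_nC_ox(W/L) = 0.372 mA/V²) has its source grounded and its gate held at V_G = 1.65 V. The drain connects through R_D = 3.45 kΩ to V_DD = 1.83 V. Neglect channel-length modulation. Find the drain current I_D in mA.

V_GS = V_G = 1.65 V, so V_ov = 1.65 − 1.08 = 0.57 V.
Assume saturation: I_D = ½ k_n V_ov² = 0.5 × 0.372 × 0.57² = 0.0604 mA, giving V_DS = V_DD − I_D R_D = 1.83 − 0.0604 × 3.45 = 1.62 V.
V_DS = 1.62 V ≥ V_ov = 0.57 V, confirming saturation.

I_D = 0.0604 mA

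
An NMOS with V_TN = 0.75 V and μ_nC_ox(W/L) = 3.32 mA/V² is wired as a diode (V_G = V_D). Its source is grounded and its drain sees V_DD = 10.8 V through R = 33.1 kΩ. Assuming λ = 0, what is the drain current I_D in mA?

I_D = 0.291 mA

With gate tied to drain, V_GS = V_DS ≥ V_GS − V_TN, so the device is in saturation.
KCL at the drain: ½ k_n (V_GS − V_TN)² = (V_DD − V_GS)/R.
Let x = V_GS − 0.75. Then 54.9 x² + x − 10.05 = 0, giving x = 0.419 V (positive root), so V_GS = 1.17 V.
I_D = (V_DD − V_GS)/R = (10.8 − 1.17) / 33.1 = 0.291 mA.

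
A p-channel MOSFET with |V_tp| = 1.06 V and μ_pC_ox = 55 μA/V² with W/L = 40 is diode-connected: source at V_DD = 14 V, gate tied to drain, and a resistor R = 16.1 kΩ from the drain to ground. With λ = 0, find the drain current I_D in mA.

I_D = 0.752 mA

With gate tied to drain, V_SG = V_SD ≥ V_SG − |V_tp|, so the device is in saturation.
k_p = μ_pC_ox · (W/L) = 2.2 mA/V².
KCL at the drain: ½ k_p (V_SG − |V_tp|)² = (V_DD − V_SG)/R.
Let x = V_SG − 1.06. Then 17.7 x² + x − 12.94 = 0, giving x = 0.827 V (positive root), so V_SG = 1.89 V.
I_D = (V_DD − V_SG)/R = (14 − 1.89) / 16.1 = 0.752 mA.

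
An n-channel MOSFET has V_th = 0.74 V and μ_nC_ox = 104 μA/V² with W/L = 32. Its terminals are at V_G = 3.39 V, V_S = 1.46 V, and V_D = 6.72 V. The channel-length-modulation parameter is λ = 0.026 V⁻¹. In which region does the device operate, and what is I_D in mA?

Saturation; I_D = 2.68 mA

V_GS = V_G − V_S = 3.39 − 1.46 = 1.93 V; V_DS = V_D − V_S = 6.72 − 1.46 = 5.26 V.
k_n = μ_nC_ox · (W/L) = 3.328 mA/V².
V_ov = V_GS − V_th = 1.93 − 0.74 = 1.19 V.
Since V_DS = 5.26 V ≥ V_ov = 1.19 V, the device is in saturation.
I_D = ½ k_n V_ov² (1 + λ V_DS) = 0.5 × 3.328 × 1.19² × (1 + 0.026 × 5.26) = 2.68 mA.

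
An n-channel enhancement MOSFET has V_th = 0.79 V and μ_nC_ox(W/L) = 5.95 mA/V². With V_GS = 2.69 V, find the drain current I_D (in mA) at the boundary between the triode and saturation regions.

At the boundary V_DS = V_ov = V_GS − V_th = 2.69 − 0.79 = 1.9 V.
I_D = ½ k_n V_ov² = 0.5 × 5.95 × 1.9² = 10.7 mA.

I_D = 10.7 mA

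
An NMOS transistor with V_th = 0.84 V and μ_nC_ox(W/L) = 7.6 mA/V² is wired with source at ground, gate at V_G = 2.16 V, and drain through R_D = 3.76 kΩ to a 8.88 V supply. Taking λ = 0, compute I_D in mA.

V_GS = V_G = 2.16 V, so V_ov = 2.16 − 0.84 = 1.32 V.
Assume saturation: I_D = ½ k_n V_ov² = 0.5 × 7.6 × 1.32² = 6.62 mA, giving V_DS = V_DD − I_D R_D = 8.88 − 6.62 × 3.76 = -16 V.
But -16 V < V_ov = 1.32 V, so the device is actually in triode.
In triode I_D = k_n[V_ov V_DS − ½ V_DS²] and I_D = (V_DD − V_DS)/R_D. Equating: 14.3 V_DS² − 38.72 V_DS + 8.88 = 0, giving V_DS = 0.253 V (the root below V_ov).
I_D = (8.88 − 0.253) / 3.76 = 2.29 mA.

I_D = 2.29 mA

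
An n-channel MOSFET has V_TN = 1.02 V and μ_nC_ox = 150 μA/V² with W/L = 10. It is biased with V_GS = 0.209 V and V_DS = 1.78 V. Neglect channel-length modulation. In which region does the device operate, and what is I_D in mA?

Cutoff; I_D = 0 mA

V_GS = 0.209 V < V_TN = 1.02 V, so the transistor is in cutoff.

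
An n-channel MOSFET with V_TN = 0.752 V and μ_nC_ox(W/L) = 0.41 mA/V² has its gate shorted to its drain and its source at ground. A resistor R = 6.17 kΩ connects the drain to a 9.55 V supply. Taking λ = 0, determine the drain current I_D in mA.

With gate tied to drain, V_GS = V_DS ≥ V_GS − V_TN, so the device is in saturation.
KCL at the drain: ½ k_n (V_GS − V_TN)² = (V_DD − V_GS)/R.
Let x = V_GS − 0.752. Then 1.26 x² + x − 8.798 = 0, giving x = 2.27 V (positive root), so V_GS = 3.02 V.
I_D = (V_DD − V_GS)/R = (9.55 − 3.02) / 6.17 = 1.06 mA.

I_D = 1.06 mA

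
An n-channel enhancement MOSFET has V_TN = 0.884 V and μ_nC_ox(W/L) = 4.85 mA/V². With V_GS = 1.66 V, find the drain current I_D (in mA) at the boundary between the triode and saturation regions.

At the boundary V_DS = V_ov = V_GS − V_TN = 1.66 − 0.884 = 0.776 V.
I_D = ½ k_n V_ov² = 0.5 × 4.85 × 0.776² = 1.46 mA.

I_D = 1.46 mA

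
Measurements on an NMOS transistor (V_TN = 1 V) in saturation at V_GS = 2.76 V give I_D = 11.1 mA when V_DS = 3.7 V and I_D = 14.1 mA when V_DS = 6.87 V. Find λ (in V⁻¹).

With V_GS fixed, I_D ∝ (1 + λ V_DS) in saturation, so I_D2/I_D1 = (1 + λ V_DS2)/(1 + λ V_DS1).
14.1/11.1 = 1.27 = (1 + 6.87 λ)/(1 + 3.7 λ).
Solving: λ (I_D1 V_DS2 − I_D2 V_DS1) = I_D2 − I_D1, so λ = (14.1 − 11.1) / (11.1 × 6.87 − 14.1 × 3.7) = 3 / 24.1 = 0.125 V⁻¹.

λ = 0.125 V⁻¹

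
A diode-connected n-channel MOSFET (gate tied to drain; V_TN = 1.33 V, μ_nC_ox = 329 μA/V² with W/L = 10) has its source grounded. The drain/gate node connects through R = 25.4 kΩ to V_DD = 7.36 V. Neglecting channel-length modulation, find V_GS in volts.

V_GS = 1.70 V

With gate tied to drain, V_GS = V_DS ≥ V_GS − V_TN, so the device is in saturation.
k_n = μ_nC_ox · (W/L) = 3.29 mA/V².
KCL at the drain: ½ k_n (V_GS − V_TN)² = (V_DD − V_GS)/R.
Let x = V_GS − 1.33. Then 41.8 x² + x − 6.03 = 0, giving x = 0.368 V (positive root), so V_GS = 1.7 V.
I_D = (V_DD − V_GS)/R = (7.36 − 1.7) / 25.4 = 0.223 mA.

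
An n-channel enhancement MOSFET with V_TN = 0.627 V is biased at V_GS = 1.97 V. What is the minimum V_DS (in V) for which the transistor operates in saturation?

The boundary between triode and saturation is V_DS = V_GS − V_TN = V_ov.
V_ov = 1.97 − 0.627 = 1.34 V.

V_DS,sat = 1.34 V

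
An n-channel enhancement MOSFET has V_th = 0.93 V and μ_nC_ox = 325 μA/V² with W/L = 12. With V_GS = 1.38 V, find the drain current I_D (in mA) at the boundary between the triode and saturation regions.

I_D = 0.395 mA

At the boundary V_DS = V_ov = V_GS − V_th = 1.38 − 0.93 = 0.45 V.
k_n = μ_nC_ox · (W/L) = 3.9 mA/V².
I_D = ½ k_n V_ov² = 0.5 × 3.9 × 0.45² = 0.395 mA.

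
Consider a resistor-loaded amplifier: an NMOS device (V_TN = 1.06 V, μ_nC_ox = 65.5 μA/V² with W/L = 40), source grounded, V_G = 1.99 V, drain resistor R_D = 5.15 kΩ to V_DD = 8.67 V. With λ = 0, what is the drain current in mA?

V_GS = V_G = 1.99 V, so V_ov = 1.99 − 1.06 = 0.93 V.
k_n = μ_nC_ox · (W/L) = 2.62 mA/V².
Assume saturation: I_D = ½ k_n V_ov² = 0.5 × 2.62 × 0.93² = 1.13 mA, giving V_DS = V_DD − I_D R_D = 8.67 − 1.13 × 5.15 = 2.83 V.
V_DS = 2.83 V ≥ V_ov = 0.93 V, confirming saturation.

I_D = 1.13 mA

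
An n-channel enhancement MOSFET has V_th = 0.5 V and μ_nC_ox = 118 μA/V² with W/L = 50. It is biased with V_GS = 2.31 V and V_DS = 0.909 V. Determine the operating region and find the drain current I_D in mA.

Triode; I_D = 7.27 mA

k_n = μ_nC_ox · (W/L) = 5.9 mA/V².
V_ov = V_GS − V_th = 2.31 − 0.5 = 1.81 V.
Since V_DS = 0.909 V < V_ov = 1.81 V, the device is in the triode region.
I_D = k_n [V_ov · V_DS − ½ V_DS²] = 5.9 × [1.81 × 0.909 − 0.5 × 0.909²] = 7.27 mA.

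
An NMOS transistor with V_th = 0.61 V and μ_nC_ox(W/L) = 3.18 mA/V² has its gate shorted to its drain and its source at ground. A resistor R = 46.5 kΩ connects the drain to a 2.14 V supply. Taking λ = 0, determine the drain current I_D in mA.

With gate tied to drain, V_GS = V_DS ≥ V_GS − V_th, so the device is in saturation.
KCL at the drain: ½ k_n (V_GS − V_th)² = (V_DD − V_GS)/R.
Let x = V_GS − 0.61. Then 73.9 x² + x − 1.53 = 0, giving x = 0.137 V (positive root), so V_GS = 0.747 V.
I_D = (V_DD − V_GS)/R = (2.14 − 0.747) / 46.5 = 0.03 mA.

I_D = 0.0300 mA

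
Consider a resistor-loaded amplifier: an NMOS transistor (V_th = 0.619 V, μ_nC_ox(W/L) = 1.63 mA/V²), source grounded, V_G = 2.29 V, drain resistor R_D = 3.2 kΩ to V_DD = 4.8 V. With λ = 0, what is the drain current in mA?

V_GS = V_G = 2.29 V, so V_ov = 2.29 − 0.619 = 1.67 V.
Assume saturation: I_D = ½ k_n V_ov² = 0.5 × 1.63 × 1.67² = 2.28 mA, giving V_DS = V_DD − I_D R_D = 4.8 − 2.28 × 3.2 = -2.48 V.
But -2.48 V < V_ov = 1.67 V, so the device is actually in triode.
In triode I_D = k_n[V_ov V_DS − ½ V_DS²] and I_D = (V_DD − V_DS)/R_D. Equating: 2.61 V_DS² − 9.716 V_DS + 4.8 = 0, giving V_DS = 0.586 V (the root below V_ov).
I_D = (4.8 − 0.586) / 3.2 = 1.32 mA.

I_D = 1.32 mA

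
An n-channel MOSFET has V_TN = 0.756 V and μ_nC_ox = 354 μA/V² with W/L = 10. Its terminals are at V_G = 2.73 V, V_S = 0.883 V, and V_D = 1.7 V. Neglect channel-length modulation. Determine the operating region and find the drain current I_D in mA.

V_GS = V_G − V_S = 2.73 − 0.883 = 1.85 V; V_DS = V_D − V_S = 1.7 − 0.883 = 0.817 V.
k_n = μ_nC_ox · (W/L) = 3.54 mA/V².
V_ov = V_GS − V_TN = 1.85 − 0.756 = 1.09 V.
Since V_DS = 0.817 V < V_ov = 1.09 V, the device is in the triode region.
I_D = k_n [V_ov · V_DS − ½ V_DS²] = 3.54 × [1.09 × 0.817 − 0.5 × 0.817²] = 1.97 mA.

Triode; I_D = 1.97 mA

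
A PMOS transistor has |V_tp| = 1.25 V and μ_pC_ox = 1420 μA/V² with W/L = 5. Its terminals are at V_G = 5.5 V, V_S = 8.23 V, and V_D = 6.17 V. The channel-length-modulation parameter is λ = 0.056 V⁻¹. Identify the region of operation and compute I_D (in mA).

Saturation; I_D = 8.67 mA

V_SG = V_S − V_G = 8.23 − 5.5 = 2.73 V; V_SD = V_S − V_D = 8.23 − 6.17 = 2.06 V.
k_p = μ_pC_ox · (W/L) = 7.1 mA/V².
V_ov = V_SG − |V_tp| = 2.73 − 1.25 = 1.48 V.
Since V_SD = 2.06 V ≥ V_ov = 1.48 V, the device is in saturation.
I_D = ½ k_p V_ov² (1 + λ V_SD) = 0.5 × 7.1 × 1.48² × (1 + 0.056 × 2.06) = 8.67 mA.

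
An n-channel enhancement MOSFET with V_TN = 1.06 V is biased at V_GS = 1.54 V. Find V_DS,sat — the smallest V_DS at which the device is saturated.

The boundary between triode and saturation is V_DS = V_GS − V_TN = V_ov.
V_ov = 1.54 − 1.06 = 0.48 V.

V_DS,sat = 0.480 V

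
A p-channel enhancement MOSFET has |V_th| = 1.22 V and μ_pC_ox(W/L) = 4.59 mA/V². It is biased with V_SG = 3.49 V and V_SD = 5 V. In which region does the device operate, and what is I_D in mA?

V_ov = V_SG − |V_th| = 3.49 − 1.22 = 2.27 V.
Since V_SD = 5 V ≥ V_ov = 2.27 V, the device is in saturation.
I_D = ½ k_p V_ov² = 0.5 × 4.59 × 2.27² = 11.8 mA.

Saturation; I_D = 11.8 mA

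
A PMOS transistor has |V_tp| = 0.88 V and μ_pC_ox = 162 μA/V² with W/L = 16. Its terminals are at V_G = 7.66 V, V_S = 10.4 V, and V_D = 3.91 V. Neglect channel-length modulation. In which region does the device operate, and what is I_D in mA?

Saturation; I_D = 4.48 mA

V_SG = V_S − V_G = 10.4 − 7.66 = 2.74 V; V_SD = V_S − V_D = 10.4 − 3.91 = 6.49 V.
k_p = μ_pC_ox · (W/L) = 2.592 mA/V².
V_ov = V_SG − |V_tp| = 2.74 − 0.88 = 1.86 V.
Since V_SD = 6.49 V ≥ V_ov = 1.86 V, the device is in saturation.
I_D = ½ k_p V_ov² = 0.5 × 2.592 × 1.86² = 4.48 mA.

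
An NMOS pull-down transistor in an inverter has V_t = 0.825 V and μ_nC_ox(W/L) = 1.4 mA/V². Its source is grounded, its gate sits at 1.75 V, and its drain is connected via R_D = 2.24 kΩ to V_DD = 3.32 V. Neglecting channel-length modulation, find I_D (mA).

V_GS = V_G = 1.75 V, so V_ov = 1.75 − 0.825 = 0.925 V.
Assume saturation: I_D = ½ k_n V_ov² = 0.5 × 1.4 × 0.925² = 0.599 mA, giving V_DS = V_DD − I_D R_D = 3.32 − 0.599 × 2.24 = 1.98 V.
V_DS = 1.98 V ≥ V_ov = 0.925 V, confirming saturation.

I_D = 0.599 mA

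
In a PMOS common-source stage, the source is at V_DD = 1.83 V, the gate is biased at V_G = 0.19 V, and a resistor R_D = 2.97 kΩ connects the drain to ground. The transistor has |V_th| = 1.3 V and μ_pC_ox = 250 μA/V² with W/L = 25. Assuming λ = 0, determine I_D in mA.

I_D = 0.361 mA

V_SG = V_DD − V_G = 1.83 − 0.19 = 1.64 V, so V_ov = 1.64 − 1.3 = 0.34 V.
k_p = μ_pC_ox · (W/L) = 6.25 mA/V².
Assume saturation: I_D = ½ k_p V_ov² = 0.5 × 6.25 × 0.34² = 0.361 mA, giving V_SD = V_DD − I_D R_D = 1.83 − 0.361 × 2.97 = 0.757 V.
V_SD = 0.757 V ≥ V_ov = 0.34 V, confirming saturation.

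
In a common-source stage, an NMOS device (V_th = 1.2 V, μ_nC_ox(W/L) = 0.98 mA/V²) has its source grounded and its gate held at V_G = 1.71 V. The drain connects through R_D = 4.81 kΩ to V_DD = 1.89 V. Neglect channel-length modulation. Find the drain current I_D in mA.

V_GS = V_G = 1.71 V, so V_ov = 1.71 − 1.2 = 0.51 V.
Assume saturation: I_D = ½ k_n V_ov² = 0.5 × 0.98 × 0.51² = 0.127 mA, giving V_DS = V_DD − I_D R_D = 1.89 − 0.127 × 4.81 = 1.28 V.
V_DS = 1.28 V ≥ V_ov = 0.51 V, confirming saturation.

I_D = 0.127 mA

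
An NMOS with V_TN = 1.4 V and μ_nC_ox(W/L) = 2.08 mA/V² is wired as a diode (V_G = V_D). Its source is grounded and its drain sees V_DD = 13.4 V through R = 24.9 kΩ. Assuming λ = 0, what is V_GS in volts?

V_GS = 2.06 V

With gate tied to drain, V_GS = V_DS ≥ V_GS − V_TN, so the device is in saturation.
KCL at the drain: ½ k_n (V_GS − V_TN)² = (V_DD − V_GS)/R.
Let x = V_GS − 1.4. Then 25.9 x² + x − 12 = 0, giving x = 0.662 V (positive root), so V_GS = 2.06 V.
I_D = (V_DD − V_GS)/R = (13.4 − 2.06) / 24.9 = 0.455 mA.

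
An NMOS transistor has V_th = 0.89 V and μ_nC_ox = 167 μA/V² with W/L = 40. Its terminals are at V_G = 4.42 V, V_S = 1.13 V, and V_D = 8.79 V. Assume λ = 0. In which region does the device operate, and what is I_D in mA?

Saturation; I_D = 19.2 mA

V_GS = V_G − V_S = 4.42 − 1.13 = 3.29 V; V_DS = V_D − V_S = 8.79 − 1.13 = 7.66 V.
k_n = μ_nC_ox · (W/L) = 6.68 mA/V².
V_ov = V_GS − V_th = 3.29 − 0.89 = 2.4 V.
Since V_DS = 7.66 V ≥ V_ov = 2.4 V, the device is in saturation.
I_D = ½ k_n V_ov² = 0.5 × 6.68 × 2.4² = 19.2 mA.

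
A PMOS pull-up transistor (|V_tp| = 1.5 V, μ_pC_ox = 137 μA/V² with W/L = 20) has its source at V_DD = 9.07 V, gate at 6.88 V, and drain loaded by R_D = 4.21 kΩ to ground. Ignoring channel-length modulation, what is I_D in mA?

V_SG = V_DD − V_G = 9.07 − 6.88 = 2.19 V, so V_ov = 2.19 − 1.5 = 0.69 V.
k_p = μ_pC_ox · (W/L) = 2.74 mA/V².
Assume saturation: I_D = ½ k_p V_ov² = 0.5 × 2.74 × 0.69² = 0.652 mA, giving V_SD = V_DD − I_D R_D = 9.07 − 0.652 × 4.21 = 6.32 V.
V_SD = 6.32 V ≥ V_ov = 0.69 V, confirming saturation.

I_D = 0.652 mA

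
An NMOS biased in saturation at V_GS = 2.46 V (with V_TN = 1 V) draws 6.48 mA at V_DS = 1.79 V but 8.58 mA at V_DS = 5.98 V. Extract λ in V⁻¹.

λ = 0.0898 V⁻¹

With V_GS fixed, I_D ∝ (1 + λ V_DS) in saturation, so I_D2/I_D1 = (1 + λ V_DS2)/(1 + λ V_DS1).
8.58/6.48 = 1.324 = (1 + 5.98 λ)/(1 + 1.79 λ).
Solving: λ (I_D1 V_DS2 − I_D2 V_DS1) = I_D2 − I_D1, so λ = (8.58 − 6.48) / (6.48 × 5.98 − 8.58 × 1.79) = 2.1 / 23.4 = 0.0898 V⁻¹.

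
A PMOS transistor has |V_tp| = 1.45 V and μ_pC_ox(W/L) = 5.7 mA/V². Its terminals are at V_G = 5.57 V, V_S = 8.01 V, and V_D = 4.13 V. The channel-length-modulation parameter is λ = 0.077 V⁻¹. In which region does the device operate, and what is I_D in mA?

Saturation; I_D = 3.63 mA

V_SG = V_S − V_G = 8.01 − 5.57 = 2.44 V; V_SD = V_S − V_D = 8.01 − 4.13 = 3.88 V.
V_ov = V_SG − |V_tp| = 2.44 − 1.45 = 0.99 V.
Since V_SD = 3.88 V ≥ V_ov = 0.99 V, the device is in saturation.
I_D = ½ k_p V_ov² (1 + λ V_SD) = 0.5 × 5.7 × 0.99² × (1 + 0.077 × 3.88) = 3.63 mA.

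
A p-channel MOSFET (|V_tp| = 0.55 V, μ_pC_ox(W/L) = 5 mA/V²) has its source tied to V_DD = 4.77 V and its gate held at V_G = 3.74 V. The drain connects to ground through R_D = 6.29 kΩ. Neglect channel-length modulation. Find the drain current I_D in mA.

I_D = 0.576 mA

V_SG = V_DD − V_G = 4.77 − 3.74 = 1.03 V, so V_ov = 1.03 − 0.55 = 0.48 V.
Assume saturation: I_D = ½ k_p V_ov² = 0.5 × 5 × 0.48² = 0.576 mA, giving V_SD = V_DD − I_D R_D = 4.77 − 0.576 × 6.29 = 1.15 V.
V_SD = 1.15 V ≥ V_ov = 0.48 V, confirming saturation.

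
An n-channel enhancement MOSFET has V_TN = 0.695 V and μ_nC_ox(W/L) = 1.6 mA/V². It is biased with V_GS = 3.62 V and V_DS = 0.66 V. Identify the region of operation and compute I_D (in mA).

Triode; I_D = 2.74 mA

V_ov = V_GS − V_TN = 3.62 − 0.695 = 2.93 V.
Since V_DS = 0.66 V < V_ov = 2.93 V, the device is in the triode region.
I_D = k_n [V_ov · V_DS − ½ V_DS²] = 1.6 × [2.93 × 0.66 − 0.5 × 0.66²] = 2.74 mA.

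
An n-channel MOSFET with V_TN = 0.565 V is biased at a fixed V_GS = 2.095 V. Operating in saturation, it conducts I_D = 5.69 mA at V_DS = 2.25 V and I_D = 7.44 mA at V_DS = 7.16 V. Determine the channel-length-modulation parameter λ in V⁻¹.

With V_GS fixed, I_D ∝ (1 + λ V_DS) in saturation, so I_D2/I_D1 = (1 + λ V_DS2)/(1 + λ V_DS1).
7.44/5.69 = 1.308 = (1 + 7.16 λ)/(1 + 2.25 λ).
Solving: λ (I_D1 V_DS2 − I_D2 V_DS1) = I_D2 − I_D1, so λ = (7.44 − 5.69) / (5.69 × 7.16 − 7.44 × 2.25) = 1.75 / 24 = 0.0729 V⁻¹.

λ = 0.0729 V⁻¹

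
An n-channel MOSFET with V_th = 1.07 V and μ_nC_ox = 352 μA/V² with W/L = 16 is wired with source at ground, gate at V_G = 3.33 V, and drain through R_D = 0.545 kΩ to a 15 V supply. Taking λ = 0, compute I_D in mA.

I_D = 14.4 mA

V_GS = V_G = 3.33 V, so V_ov = 3.33 − 1.07 = 2.26 V.
k_n = μ_nC_ox · (W/L) = 5.632 mA/V².
Assume saturation: I_D = ½ k_n V_ov² = 0.5 × 5.632 × 2.26² = 14.4 mA, giving V_DS = V_DD − I_D R_D = 15 − 14.4 × 0.545 = 7.16 V.
V_DS = 7.16 V ≥ V_ov = 2.26 V, confirming saturation.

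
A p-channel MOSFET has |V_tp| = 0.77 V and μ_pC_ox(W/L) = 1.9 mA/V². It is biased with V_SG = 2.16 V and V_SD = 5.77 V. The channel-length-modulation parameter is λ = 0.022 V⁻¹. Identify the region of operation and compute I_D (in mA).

V_ov = V_SG − |V_tp| = 2.16 − 0.77 = 1.39 V.
Since V_SD = 5.77 V ≥ V_ov = 1.39 V, the device is in saturation.
I_D = ½ k_p V_ov² (1 + λ V_SD) = 0.5 × 1.9 × 1.39² × (1 + 0.022 × 5.77) = 2.07 mA.

Saturation; I_D = 2.07 mA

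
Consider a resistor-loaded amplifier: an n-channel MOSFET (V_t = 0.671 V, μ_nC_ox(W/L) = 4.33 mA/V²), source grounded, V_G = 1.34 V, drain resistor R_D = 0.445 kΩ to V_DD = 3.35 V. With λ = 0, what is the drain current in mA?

V_GS = V_G = 1.34 V, so V_ov = 1.34 − 0.671 = 0.669 V.
Assume saturation: I_D = ½ k_n V_ov² = 0.5 × 4.33 × 0.669² = 0.969 mA, giving V_DS = V_DD − I_D R_D = 3.35 − 0.969 × 0.445 = 2.92 V.
V_DS = 2.92 V ≥ V_ov = 0.669 V, confirming saturation.

I_D = 0.969 mA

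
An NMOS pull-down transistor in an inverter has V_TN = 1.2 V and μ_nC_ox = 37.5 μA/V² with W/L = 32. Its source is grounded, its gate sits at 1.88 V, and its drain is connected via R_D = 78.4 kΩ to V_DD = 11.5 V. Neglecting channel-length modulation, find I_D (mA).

V_GS = V_G = 1.88 V, so V_ov = 1.88 − 1.2 = 0.68 V.
k_n = μ_nC_ox · (W/L) = 1.2 mA/V².
Assume saturation: I_D = ½ k_n V_ov² = 0.5 × 1.2 × 0.68² = 0.277 mA, giving V_DS = V_DD − I_D R_D = 11.5 − 0.277 × 78.4 = -10.3 V.
But -10.3 V < V_ov = 0.68 V, so the device is actually in triode.
In triode I_D = k_n[V_ov V_DS − ½ V_DS²] and I_D = (V_DD − V_DS)/R_D. Equating: 47 V_DS² − 64.97 V_DS + 11.5 = 0, giving V_DS = 0.208 V (the root below V_ov).
I_D = (11.5 − 0.208) / 78.4 = 0.144 mA.

I_D = 0.144 mA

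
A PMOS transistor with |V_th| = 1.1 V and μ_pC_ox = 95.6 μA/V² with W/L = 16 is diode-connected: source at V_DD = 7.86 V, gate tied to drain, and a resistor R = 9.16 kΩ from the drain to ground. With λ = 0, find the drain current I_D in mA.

With gate tied to drain, V_SG = V_SD ≥ V_SG − |V_th|, so the device is in saturation.
k_p = μ_pC_ox · (W/L) = 1.53 mA/V².
KCL at the drain: ½ k_p (V_SG − |V_th|)² = (V_DD − V_SG)/R.
Let x = V_SG − 1.1. Then 7.01 x² + x − 6.76 = 0, giving x = 0.914 V (positive root), so V_SG = 2.01 V.
I_D = (V_DD − V_SG)/R = (7.86 − 2.01) / 9.16 = 0.638 mA.

I_D = 0.638 mA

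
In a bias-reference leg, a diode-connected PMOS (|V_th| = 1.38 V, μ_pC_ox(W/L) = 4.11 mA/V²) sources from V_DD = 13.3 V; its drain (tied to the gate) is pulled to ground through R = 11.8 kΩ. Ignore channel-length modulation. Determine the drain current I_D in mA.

I_D = 0.952 mA

With gate tied to drain, V_SG = V_SD ≥ V_SG − |V_th|, so the device is in saturation.
KCL at the drain: ½ k_p (V_SG − |V_th|)² = (V_DD − V_SG)/R.
Let x = V_SG − 1.38. Then 24.2 x² + x − 11.92 = 0, giving x = 0.681 V (positive root), so V_SG = 2.06 V.
I_D = (V_DD − V_SG)/R = (13.3 − 2.06) / 11.8 = 0.952 mA.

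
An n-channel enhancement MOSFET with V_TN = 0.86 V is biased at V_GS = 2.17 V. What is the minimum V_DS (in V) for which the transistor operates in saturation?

The boundary between triode and saturation is V_DS = V_GS − V_TN = V_ov.
V_ov = 2.17 − 0.86 = 1.31 V.

V_DS,sat = 1.31 V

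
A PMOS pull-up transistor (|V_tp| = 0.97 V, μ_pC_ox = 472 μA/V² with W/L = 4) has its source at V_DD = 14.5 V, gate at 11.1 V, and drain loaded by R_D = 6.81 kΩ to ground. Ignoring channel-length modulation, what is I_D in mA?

I_D = 2.06 mA

V_SG = V_DD − V_G = 14.5 − 11.1 = 3.4 V, so V_ov = 3.4 − 0.97 = 2.43 V.
k_p = μ_pC_ox · (W/L) = 1.888 mA/V².
Assume saturation: I_D = ½ k_p V_ov² = 0.5 × 1.888 × 2.43² = 5.57 mA, giving V_SD = V_DD − I_D R_D = 14.5 − 5.57 × 6.81 = -23.5 V.
But -23.5 V < V_ov = 2.43 V, so the device is actually in triode.
In triode I_D = k_p[V_ov V_SD − ½ V_SD²] and I_D = (V_DD − V_SD)/R_D. Equating: 6.43 V_SD² − 32.24 V_SD + 14.5 = 0, giving V_SD = 0.499 V (the root below V_ov).
I_D = (14.5 − 0.499) / 6.81 = 2.06 mA.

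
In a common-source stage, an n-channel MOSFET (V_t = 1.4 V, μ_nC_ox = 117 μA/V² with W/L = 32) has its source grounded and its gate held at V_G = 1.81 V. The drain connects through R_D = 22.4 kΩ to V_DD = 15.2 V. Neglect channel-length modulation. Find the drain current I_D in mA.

V_GS = V_G = 1.81 V, so V_ov = 1.81 − 1.4 = 0.41 V.
k_n = μ_nC_ox · (W/L) = 3.744 mA/V².
Assume saturation: I_D = ½ k_n V_ov² = 0.5 × 3.744 × 0.41² = 0.315 mA, giving V_DS = V_DD − I_D R_D = 15.2 − 0.315 × 22.4 = 8.15 V.
V_DS = 8.15 V ≥ V_ov = 0.41 V, confirming saturation.

I_D = 0.315 mA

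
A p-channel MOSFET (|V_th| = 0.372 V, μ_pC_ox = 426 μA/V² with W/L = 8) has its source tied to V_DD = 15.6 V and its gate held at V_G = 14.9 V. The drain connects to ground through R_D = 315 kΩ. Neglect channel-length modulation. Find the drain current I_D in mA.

I_D = 0.0494 mA

V_SG = V_DD − V_G = 15.6 − 14.9 = 0.7 V, so V_ov = 0.7 − 0.372 = 0.328 V.
k_p = μ_pC_ox · (W/L) = 3.408 mA/V².
Assume saturation: I_D = ½ k_p V_ov² = 0.5 × 3.408 × 0.328² = 0.183 mA, giving V_SD = V_DD − I_D R_D = 15.6 − 0.183 × 315 = -42.1 V.
But -42.1 V < V_ov = 0.328 V, so the device is actually in triode.
In triode I_D = k_p[V_ov V_SD − ½ V_SD²] and I_D = (V_DD − V_SD)/R_D. Equating: 537 V_SD² − 353.1 V_SD + 15.6 = 0, giving V_SD = 0.0476 V (the root below V_ov).
I_D = (15.6 − 0.0476) / 315 = 0.0494 mA.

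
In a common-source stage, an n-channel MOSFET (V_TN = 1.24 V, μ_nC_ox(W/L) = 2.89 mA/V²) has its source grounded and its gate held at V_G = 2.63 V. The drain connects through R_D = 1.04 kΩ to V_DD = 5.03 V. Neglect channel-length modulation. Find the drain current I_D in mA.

I_D = 2.79 mA

V_GS = V_G = 2.63 V, so V_ov = 2.63 − 1.24 = 1.39 V.
Assume saturation: I_D = ½ k_n V_ov² = 0.5 × 2.89 × 1.39² = 2.79 mA, giving V_DS = V_DD − I_D R_D = 5.03 − 2.79 × 1.04 = 2.13 V.
V_DS = 2.13 V ≥ V_ov = 1.39 V, confirming saturation.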